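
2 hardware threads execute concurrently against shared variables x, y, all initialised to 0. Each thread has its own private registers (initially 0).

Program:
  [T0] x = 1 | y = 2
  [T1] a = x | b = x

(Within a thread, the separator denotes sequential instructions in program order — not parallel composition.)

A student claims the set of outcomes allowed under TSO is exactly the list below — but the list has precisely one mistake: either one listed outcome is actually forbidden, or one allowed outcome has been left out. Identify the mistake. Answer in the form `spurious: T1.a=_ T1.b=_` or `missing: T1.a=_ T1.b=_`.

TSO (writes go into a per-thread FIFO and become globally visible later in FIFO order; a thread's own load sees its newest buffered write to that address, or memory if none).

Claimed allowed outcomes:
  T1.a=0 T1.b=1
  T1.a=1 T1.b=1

missing: T1.a=0 T1.b=0

outcome vector order: (T1.a,T1.b)
TSO: 3 outcomes — {0/0; 0/1; 1/1}
TSO∖claimed = {0/0}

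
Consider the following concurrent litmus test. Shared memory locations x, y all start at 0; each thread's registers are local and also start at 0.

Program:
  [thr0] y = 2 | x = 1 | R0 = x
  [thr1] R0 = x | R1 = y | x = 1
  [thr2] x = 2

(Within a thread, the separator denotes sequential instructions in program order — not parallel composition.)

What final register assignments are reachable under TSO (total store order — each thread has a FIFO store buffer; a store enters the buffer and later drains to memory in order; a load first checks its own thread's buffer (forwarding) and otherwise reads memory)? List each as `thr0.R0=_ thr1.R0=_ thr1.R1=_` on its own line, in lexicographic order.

outcome vector order: (thr0.R0,thr1.R0,thr1.R1)
|TSO outcomes| = 9

thr0.R0=1 thr1.R0=0 thr1.R1=0
thr0.R0=1 thr1.R0=0 thr1.R1=2
thr0.R0=1 thr1.R0=1 thr1.R1=2
thr0.R0=1 thr1.R0=2 thr1.R1=0
thr0.R0=1 thr1.R0=2 thr1.R1=2
thr0.R0=2 thr1.R0=0 thr1.R1=0
thr0.R0=2 thr1.R0=0 thr1.R1=2
thr0.R0=2 thr1.R0=1 thr1.R1=2
thr0.R0=2 thr1.R0=2 thr1.R1=2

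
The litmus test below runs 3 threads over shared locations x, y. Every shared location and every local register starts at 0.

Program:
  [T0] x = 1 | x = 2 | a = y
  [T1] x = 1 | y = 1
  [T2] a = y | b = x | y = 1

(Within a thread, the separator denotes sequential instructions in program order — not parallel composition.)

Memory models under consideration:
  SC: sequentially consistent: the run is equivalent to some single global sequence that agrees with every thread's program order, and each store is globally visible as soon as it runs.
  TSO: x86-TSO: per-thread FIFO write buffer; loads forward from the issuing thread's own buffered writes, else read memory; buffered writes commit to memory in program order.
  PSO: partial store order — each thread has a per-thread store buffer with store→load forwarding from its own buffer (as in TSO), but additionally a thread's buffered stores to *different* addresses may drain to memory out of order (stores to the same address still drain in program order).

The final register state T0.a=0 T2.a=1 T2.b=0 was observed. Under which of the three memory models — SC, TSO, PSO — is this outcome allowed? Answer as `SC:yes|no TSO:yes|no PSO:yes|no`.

SC:no TSO:no PSO:yes

outcome vector order: (T0.a,T2.a,T2.b)
SC: 10 outcomes — {(0,0,0) (0,0,1) (0,0,2) (0,1,1) (0,1,2) (1,0,0) (1,0,1) (1,0,2) (1,1,1) (1,1,2)}
TSO: 10 outcomes — {(0,0,0) (0,0,1) (0,0,2) (0,1,1) (0,1,2) (1,0,0) (1,0,1) (1,0,2) (1,1,1) (1,1,2)}
PSO: 12 outcomes — {(0,0,0) (0,0,1) (0,0,2) (0,1,0) (0,1,1) (0,1,2) (1,0,0) (1,0,1) (1,0,2) (1,1,0) (1,1,1) (1,1,2)}
target (0,1,0) ∈ {PSO}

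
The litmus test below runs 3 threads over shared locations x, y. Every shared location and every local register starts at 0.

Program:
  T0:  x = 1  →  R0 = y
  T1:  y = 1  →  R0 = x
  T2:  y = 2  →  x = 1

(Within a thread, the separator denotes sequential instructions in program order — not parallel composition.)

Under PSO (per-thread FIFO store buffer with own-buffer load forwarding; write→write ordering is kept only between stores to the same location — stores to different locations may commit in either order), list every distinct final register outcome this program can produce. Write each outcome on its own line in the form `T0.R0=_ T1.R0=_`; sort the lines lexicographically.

outcome vector order: (T0.R0,T1.R0)
|PSO outcomes| = 6

T0.R0=0 T1.R0=0
T0.R0=0 T1.R0=1
T0.R0=1 T1.R0=0
T0.R0=1 T1.R0=1
T0.R0=2 T1.R0=0
T0.R0=2 T1.R0=1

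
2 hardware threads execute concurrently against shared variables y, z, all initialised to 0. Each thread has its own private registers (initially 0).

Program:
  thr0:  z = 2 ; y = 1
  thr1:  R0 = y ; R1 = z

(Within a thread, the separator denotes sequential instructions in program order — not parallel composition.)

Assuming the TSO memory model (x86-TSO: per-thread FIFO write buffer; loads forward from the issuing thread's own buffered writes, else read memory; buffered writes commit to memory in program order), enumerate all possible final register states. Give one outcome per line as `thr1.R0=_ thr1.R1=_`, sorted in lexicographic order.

thr1.R0=0 thr1.R1=0
thr1.R0=0 thr1.R1=2
thr1.R0=1 thr1.R1=2

outcome vector order: (thr1.R0,thr1.R1)
|TSO outcomes| = 3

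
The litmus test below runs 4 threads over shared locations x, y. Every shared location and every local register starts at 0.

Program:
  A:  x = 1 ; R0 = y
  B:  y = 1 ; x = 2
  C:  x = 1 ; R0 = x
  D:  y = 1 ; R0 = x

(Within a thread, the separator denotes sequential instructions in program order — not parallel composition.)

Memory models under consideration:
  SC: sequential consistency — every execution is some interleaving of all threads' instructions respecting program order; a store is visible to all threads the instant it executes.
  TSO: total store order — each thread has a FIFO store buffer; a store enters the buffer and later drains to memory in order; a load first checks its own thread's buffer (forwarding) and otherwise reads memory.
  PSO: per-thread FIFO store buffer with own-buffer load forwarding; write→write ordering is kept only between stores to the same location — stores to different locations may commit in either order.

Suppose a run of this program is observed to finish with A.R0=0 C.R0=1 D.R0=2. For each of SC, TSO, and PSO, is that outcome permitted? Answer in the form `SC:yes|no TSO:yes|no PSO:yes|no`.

outcome vector order: (A.R0,C.R0,D.R0)
SC: 10 outcomes — {0/1/1, 0/1/2, 0/2/1, 0/2/2, 1/1/0, 1/1/1, 1/1/2, 1/2/0, 1/2/1, 1/2/2}
TSO: 12 outcomes — {0/1/0, 0/1/1, 0/1/2, 0/2/0, 0/2/1, 0/2/2, 1/1/0, 1/1/1, 1/1/2, 1/2/0, 1/2/1, 1/2/2}
PSO: 12 outcomes — {0/1/0, 0/1/1, 0/1/2, 0/2/0, 0/2/1, 0/2/2, 1/1/0, 1/1/1, 1/1/2, 1/2/0, 1/2/1, 1/2/2}
target 0/1/2 ∈ {SC,TSO,PSO}

SC:yes TSO:yes PSO:yes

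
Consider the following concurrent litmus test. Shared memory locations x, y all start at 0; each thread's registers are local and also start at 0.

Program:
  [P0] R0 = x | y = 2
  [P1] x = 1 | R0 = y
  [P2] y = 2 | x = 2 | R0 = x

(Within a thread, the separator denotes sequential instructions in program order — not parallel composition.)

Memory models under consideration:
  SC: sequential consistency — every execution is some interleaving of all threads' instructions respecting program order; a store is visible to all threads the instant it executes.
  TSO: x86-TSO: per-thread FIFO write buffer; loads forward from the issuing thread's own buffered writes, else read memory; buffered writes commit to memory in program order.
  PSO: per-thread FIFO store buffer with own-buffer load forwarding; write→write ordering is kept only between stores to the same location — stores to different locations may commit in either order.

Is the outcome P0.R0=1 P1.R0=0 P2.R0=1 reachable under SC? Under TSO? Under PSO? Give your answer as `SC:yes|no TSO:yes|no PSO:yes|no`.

outcome vector order: (P0.R0,P1.R0,P2.R0)
SC: 9 outcomes — {002 021 022 102 121 122 202 221 222}
TSO: 12 outcomes — {001 002 021 022 101 102 121 122 201 202 221 222}
PSO: 12 outcomes — {001 002 021 022 101 102 121 122 201 202 221 222}
target 101 ∈ {TSO,PSO}

SC:no TSO:yes PSO:yes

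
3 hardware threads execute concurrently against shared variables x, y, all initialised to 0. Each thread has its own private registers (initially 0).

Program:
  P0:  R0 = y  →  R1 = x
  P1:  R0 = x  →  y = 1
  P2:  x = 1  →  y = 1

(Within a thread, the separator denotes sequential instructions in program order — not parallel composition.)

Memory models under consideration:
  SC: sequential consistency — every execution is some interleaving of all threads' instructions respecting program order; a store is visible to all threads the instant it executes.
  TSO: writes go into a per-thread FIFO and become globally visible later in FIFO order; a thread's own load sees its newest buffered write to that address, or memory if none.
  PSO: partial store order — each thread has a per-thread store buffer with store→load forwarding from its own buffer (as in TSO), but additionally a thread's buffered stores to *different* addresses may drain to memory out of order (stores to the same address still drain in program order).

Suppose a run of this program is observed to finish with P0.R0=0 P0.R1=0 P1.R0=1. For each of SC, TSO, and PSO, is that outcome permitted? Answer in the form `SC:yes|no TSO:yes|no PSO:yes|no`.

outcome vector order: (P0.R0,P0.R1,P1.R0)
[SC] allowed = {<0 0 0>, <0 0 1>, <0 1 0>, <0 1 1>, <1 0 0>, <1 1 0>, <1 1 1>}
[TSO] allowed = {<0 0 0>, <0 0 1>, <0 1 0>, <0 1 1>, <1 0 0>, <1 1 0>, <1 1 1>}
[PSO] allowed = {<0 0 0>, <0 0 1>, <0 1 0>, <0 1 1>, <1 0 0>, <1 0 1>, <1 1 0>, <1 1 1>}
target <0 0 1> ∈ {SC,TSO,PSO}

SC:yes TSO:yes PSO:yes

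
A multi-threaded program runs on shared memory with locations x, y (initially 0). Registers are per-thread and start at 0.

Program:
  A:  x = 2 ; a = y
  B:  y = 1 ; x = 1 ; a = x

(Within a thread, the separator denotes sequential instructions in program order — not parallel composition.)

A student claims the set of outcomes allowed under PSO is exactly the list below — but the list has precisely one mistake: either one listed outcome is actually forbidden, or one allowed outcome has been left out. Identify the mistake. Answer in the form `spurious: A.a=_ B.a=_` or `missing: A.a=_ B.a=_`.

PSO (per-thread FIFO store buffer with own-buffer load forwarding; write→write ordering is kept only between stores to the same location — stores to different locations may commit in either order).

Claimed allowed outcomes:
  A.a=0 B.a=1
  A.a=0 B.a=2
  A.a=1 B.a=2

missing: A.a=1 B.a=1

outcome vector order: (A.a,B.a)
PSO (4): <0 1>; <0 2>; <1 1>; <1 2>
PSO∖claimed = {<1 1>}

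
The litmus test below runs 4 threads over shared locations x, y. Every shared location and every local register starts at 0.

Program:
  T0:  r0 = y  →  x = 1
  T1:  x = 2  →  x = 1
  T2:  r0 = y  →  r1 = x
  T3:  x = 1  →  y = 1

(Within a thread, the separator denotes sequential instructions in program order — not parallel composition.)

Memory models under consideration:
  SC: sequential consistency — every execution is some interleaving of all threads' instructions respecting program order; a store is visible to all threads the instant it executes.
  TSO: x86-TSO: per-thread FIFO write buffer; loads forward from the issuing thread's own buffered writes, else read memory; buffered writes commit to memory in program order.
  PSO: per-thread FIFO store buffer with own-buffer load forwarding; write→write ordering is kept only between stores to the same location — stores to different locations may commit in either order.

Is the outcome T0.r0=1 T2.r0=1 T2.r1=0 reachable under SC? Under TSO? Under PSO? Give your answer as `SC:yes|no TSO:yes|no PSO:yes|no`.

outcome vector order: (T0.r0,T2.r0,T2.r1)
SC (10): (0,0,0), (0,0,1), (0,0,2), (0,1,1), (0,1,2), (1,0,0), (1,0,1), (1,0,2), (1,1,1), (1,1,2)
TSO (10): (0,0,0), (0,0,1), (0,0,2), (0,1,1), (0,1,2), (1,0,0), (1,0,1), (1,0,2), (1,1,1), (1,1,2)
PSO (12): (0,0,0), (0,0,1), (0,0,2), (0,1,0), (0,1,1), (0,1,2), (1,0,0), (1,0,1), (1,0,2), (1,1,0), (1,1,1), (1,1,2)
target (1,1,0) ∈ {PSO}

SC:no TSO:no PSO:yes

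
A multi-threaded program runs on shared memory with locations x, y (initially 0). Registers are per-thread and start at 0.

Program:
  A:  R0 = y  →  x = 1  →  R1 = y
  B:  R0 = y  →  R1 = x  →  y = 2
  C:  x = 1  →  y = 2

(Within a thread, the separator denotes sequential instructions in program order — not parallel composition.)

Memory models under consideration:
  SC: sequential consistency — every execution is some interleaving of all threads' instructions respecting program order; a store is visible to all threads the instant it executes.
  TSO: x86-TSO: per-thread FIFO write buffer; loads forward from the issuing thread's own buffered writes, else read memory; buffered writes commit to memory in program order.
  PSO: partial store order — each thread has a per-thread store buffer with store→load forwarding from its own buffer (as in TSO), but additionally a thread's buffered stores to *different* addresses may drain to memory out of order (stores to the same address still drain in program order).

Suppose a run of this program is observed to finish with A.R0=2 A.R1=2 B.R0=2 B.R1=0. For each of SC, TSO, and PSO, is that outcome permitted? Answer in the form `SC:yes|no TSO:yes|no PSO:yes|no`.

outcome vector order: (A.R0,A.R1,B.R0,B.R1)
SC: 9 outcomes — {0/0/0/0; 0/0/0/1; 0/0/2/1; 0/2/0/0; 0/2/0/1; 0/2/2/1; 2/2/0/0; 2/2/0/1; 2/2/2/1}
TSO: 9 outcomes — {0/0/0/0; 0/0/0/1; 0/0/2/1; 0/2/0/0; 0/2/0/1; 0/2/2/1; 2/2/0/0; 2/2/0/1; 2/2/2/1}
PSO: 12 outcomes — {0/0/0/0; 0/0/0/1; 0/0/2/0; 0/0/2/1; 0/2/0/0; 0/2/0/1; 0/2/2/0; 0/2/2/1; 2/2/0/0; 2/2/0/1; 2/2/2/0; 2/2/2/1}
target 2/2/2/0 ∈ {PSO}

SC:no TSO:no PSO:yes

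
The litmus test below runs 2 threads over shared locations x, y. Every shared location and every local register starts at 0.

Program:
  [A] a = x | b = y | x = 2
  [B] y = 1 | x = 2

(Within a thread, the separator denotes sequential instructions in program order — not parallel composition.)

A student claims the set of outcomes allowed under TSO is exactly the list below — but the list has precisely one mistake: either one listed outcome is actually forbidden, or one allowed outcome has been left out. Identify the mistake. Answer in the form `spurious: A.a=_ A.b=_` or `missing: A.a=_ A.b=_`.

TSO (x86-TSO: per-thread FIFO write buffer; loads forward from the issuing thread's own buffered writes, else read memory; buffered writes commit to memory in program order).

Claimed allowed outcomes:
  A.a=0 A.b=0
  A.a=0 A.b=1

outcome vector order: (A.a,A.b)
[TSO] allowed = {0/0, 0/1, 2/1}
TSO∖claimed = {2/1}

missing: A.a=2 A.b=1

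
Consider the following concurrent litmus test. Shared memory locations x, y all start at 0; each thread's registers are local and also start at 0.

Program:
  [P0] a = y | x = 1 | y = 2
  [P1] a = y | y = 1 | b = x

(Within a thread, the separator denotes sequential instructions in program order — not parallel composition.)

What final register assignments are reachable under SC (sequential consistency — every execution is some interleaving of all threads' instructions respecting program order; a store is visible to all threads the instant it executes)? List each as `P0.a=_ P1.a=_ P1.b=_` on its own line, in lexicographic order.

outcome vector order: (P0.a,P1.a,P1.b)
|SC outcomes| = 5

P0.a=0 P1.a=0 P1.b=0
P0.a=0 P1.a=0 P1.b=1
P0.a=0 P1.a=2 P1.b=1
P0.a=1 P1.a=0 P1.b=0
P0.a=1 P1.a=0 P1.b=1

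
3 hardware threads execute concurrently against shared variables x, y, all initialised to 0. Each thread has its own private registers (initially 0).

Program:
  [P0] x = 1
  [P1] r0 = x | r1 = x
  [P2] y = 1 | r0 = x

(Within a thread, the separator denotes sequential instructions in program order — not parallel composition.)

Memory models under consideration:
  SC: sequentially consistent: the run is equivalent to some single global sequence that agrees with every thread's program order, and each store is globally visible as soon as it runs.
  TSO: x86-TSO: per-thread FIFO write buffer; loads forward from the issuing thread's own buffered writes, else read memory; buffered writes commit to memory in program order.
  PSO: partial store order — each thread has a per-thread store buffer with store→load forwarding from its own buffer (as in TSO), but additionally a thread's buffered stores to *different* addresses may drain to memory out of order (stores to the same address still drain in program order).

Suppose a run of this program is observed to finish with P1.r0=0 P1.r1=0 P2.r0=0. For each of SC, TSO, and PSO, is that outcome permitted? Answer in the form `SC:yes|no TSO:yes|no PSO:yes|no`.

SC:yes TSO:yes PSO:yes

outcome vector order: (P1.r0,P1.r1,P2.r0)
under SC → (0,0,0), (0,0,1), (0,1,0), (0,1,1), (1,1,0), (1,1,1)
under TSO → (0,0,0), (0,0,1), (0,1,0), (0,1,1), (1,1,0), (1,1,1)
under PSO → (0,0,0), (0,0,1), (0,1,0), (0,1,1), (1,1,0), (1,1,1)
target (0,0,0) ∈ {SC,TSO,PSO}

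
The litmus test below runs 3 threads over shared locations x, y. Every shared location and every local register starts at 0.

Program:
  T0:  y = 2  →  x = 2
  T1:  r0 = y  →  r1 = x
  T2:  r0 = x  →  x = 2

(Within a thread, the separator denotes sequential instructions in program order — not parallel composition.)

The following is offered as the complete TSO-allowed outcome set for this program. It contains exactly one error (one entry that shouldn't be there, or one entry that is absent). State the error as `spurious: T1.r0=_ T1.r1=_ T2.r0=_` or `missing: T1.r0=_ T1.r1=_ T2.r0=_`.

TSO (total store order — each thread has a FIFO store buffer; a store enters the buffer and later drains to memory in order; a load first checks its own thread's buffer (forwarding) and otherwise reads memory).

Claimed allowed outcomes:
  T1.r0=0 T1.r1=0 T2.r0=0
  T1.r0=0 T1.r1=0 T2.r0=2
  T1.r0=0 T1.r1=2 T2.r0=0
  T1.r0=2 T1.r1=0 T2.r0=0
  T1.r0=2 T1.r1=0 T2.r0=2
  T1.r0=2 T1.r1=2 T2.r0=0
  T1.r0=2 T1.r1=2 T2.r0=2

missing: T1.r0=0 T1.r1=2 T2.r0=2

outcome vector order: (T1.r0,T1.r1,T2.r0)
under TSO → 000, 002, 020, 022, 200, 202, 220, 222
TSO∖claimed = {022}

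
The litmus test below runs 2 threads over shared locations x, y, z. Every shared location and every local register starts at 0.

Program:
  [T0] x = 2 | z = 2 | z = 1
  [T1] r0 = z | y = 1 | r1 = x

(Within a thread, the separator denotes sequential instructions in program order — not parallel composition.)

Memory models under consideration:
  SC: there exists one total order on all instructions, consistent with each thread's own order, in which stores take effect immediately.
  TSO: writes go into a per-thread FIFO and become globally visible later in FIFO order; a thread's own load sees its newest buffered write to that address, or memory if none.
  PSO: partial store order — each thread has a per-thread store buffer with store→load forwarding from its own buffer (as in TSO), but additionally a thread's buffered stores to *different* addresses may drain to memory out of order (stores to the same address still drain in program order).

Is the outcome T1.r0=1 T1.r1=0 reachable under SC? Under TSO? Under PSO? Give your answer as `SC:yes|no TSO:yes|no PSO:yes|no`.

outcome vector order: (T1.r0,T1.r1)
SC: 4 outcomes — {(0,0); (0,2); (1,2); (2,2)}
TSO: 4 outcomes — {(0,0); (0,2); (1,2); (2,2)}
PSO: 6 outcomes — {(0,0); (0,2); (1,0); (1,2); (2,0); (2,2)}
target (1,0) ∈ {PSO}

SC:no TSO:no PSO:yes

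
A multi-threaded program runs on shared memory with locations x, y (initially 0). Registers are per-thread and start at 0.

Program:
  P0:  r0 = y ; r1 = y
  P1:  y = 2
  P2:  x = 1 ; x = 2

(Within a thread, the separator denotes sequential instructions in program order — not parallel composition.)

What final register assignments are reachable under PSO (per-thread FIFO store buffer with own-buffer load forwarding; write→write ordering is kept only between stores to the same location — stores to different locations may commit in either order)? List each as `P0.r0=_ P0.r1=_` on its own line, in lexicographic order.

P0.r0=0 P0.r1=0
P0.r0=0 P0.r1=2
P0.r0=2 P0.r1=2

outcome vector order: (P0.r0,P0.r1)
|PSO outcomes| = 3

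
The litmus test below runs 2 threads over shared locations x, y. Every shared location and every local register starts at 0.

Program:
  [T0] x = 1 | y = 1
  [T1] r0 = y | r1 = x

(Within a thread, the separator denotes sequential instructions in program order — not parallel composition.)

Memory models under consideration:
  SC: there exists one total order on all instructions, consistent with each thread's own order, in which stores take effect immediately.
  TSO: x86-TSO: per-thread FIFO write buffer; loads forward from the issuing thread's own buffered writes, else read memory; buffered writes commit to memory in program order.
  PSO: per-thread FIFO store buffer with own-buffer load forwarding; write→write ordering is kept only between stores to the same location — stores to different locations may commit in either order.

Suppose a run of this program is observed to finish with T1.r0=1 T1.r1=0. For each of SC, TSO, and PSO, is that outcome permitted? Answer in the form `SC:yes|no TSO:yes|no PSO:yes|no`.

outcome vector order: (T1.r0,T1.r1)
[SC] allowed = {(0,0), (0,1), (1,1)}
[TSO] allowed = {(0,0), (0,1), (1,1)}
[PSO] allowed = {(0,0), (0,1), (1,0), (1,1)}
target (1,0) ∈ {PSO}

SC:no TSO:no PSO:yes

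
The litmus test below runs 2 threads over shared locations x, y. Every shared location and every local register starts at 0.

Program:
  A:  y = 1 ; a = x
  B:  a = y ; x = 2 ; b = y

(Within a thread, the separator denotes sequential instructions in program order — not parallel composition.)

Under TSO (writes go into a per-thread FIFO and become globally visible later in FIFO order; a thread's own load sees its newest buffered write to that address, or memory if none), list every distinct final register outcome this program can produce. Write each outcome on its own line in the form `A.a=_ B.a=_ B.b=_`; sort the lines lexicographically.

outcome vector order: (A.a,B.a,B.b)
|TSO outcomes| = 6

A.a=0 B.a=0 B.b=0
A.a=0 B.a=0 B.b=1
A.a=0 B.a=1 B.b=1
A.a=2 B.a=0 B.b=0
A.a=2 B.a=0 B.b=1
A.a=2 B.a=1 B.b=1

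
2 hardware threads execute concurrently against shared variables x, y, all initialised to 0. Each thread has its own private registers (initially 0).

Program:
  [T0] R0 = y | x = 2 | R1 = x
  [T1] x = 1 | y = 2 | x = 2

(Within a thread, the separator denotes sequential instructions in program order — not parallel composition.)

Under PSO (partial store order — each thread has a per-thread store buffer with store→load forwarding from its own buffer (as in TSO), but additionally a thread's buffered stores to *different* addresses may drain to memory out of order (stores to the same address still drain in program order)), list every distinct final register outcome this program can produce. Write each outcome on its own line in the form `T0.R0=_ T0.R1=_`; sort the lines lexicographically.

T0.R0=0 T0.R1=1
T0.R0=0 T0.R1=2
T0.R0=2 T0.R1=1
T0.R0=2 T0.R1=2

outcome vector order: (T0.R0,T0.R1)
|PSO outcomes| = 4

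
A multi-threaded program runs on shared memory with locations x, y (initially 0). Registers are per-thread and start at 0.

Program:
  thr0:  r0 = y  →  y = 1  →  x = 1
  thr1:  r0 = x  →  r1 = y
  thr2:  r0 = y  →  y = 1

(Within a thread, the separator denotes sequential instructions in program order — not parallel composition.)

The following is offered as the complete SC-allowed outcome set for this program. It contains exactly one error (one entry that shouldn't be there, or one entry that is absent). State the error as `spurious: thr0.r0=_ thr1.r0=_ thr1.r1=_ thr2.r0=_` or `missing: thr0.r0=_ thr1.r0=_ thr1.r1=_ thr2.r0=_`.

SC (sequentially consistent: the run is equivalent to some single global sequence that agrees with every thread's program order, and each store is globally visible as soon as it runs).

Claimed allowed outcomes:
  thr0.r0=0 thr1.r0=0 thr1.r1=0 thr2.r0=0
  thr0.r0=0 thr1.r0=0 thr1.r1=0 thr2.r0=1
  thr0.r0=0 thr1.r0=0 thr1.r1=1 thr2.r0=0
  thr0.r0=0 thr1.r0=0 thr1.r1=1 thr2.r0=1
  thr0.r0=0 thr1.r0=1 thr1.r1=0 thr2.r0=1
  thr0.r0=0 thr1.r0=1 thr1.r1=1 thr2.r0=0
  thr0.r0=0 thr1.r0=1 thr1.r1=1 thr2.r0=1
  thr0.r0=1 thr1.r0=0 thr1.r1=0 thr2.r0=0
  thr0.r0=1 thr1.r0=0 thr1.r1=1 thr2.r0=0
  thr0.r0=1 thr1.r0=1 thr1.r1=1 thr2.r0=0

spurious: thr0.r0=0 thr1.r0=1 thr1.r1=0 thr2.r0=1

outcome vector order: (thr0.r0,thr1.r0,thr1.r1,thr2.r0)
SC: 9 outcomes — {0000, 0001, 0010, 0011, 0110, 0111, 1000, 1010, 1110}
claimed∖SC = {0101}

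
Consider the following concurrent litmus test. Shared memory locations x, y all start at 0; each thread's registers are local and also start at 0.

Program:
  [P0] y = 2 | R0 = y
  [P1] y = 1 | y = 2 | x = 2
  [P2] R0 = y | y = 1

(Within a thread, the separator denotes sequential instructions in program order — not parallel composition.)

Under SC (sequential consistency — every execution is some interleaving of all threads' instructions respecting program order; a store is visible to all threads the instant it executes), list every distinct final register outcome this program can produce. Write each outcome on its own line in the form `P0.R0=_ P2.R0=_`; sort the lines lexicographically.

P0.R0=1 P2.R0=0
P0.R0=1 P2.R0=1
P0.R0=1 P2.R0=2
P0.R0=2 P2.R0=0
P0.R0=2 P2.R0=1
P0.R0=2 P2.R0=2

outcome vector order: (P0.R0,P2.R0)
|SC outcomes| = 6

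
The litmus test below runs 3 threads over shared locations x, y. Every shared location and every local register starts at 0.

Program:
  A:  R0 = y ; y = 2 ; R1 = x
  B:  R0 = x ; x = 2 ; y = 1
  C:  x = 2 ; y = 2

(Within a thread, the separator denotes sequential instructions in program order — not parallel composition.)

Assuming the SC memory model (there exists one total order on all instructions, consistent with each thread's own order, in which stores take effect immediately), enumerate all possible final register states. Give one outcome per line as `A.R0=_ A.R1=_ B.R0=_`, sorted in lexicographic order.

A.R0=0 A.R1=0 B.R0=0
A.R0=0 A.R1=0 B.R0=2
A.R0=0 A.R1=2 B.R0=0
A.R0=0 A.R1=2 B.R0=2
A.R0=1 A.R1=2 B.R0=0
A.R0=1 A.R1=2 B.R0=2
A.R0=2 A.R1=2 B.R0=0
A.R0=2 A.R1=2 B.R0=2

outcome vector order: (A.R0,A.R1,B.R0)
|SC outcomes| = 8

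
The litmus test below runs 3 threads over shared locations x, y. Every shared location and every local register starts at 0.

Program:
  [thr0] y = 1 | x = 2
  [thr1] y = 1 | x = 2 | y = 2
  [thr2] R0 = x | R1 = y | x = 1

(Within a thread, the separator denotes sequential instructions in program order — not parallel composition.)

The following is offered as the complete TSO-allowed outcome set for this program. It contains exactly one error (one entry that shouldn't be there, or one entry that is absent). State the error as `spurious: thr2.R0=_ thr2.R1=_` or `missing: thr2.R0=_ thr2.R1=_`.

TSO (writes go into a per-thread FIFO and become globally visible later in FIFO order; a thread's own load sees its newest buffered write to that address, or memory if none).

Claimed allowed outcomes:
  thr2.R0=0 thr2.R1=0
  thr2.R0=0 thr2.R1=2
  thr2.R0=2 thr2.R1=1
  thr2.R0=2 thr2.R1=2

outcome vector order: (thr2.R0,thr2.R1)
TSO: 5 outcomes — {(0,0) (0,1) (0,2) (2,1) (2,2)}
TSO∖claimed = {(0,1)}

missing: thr2.R0=0 thr2.R1=1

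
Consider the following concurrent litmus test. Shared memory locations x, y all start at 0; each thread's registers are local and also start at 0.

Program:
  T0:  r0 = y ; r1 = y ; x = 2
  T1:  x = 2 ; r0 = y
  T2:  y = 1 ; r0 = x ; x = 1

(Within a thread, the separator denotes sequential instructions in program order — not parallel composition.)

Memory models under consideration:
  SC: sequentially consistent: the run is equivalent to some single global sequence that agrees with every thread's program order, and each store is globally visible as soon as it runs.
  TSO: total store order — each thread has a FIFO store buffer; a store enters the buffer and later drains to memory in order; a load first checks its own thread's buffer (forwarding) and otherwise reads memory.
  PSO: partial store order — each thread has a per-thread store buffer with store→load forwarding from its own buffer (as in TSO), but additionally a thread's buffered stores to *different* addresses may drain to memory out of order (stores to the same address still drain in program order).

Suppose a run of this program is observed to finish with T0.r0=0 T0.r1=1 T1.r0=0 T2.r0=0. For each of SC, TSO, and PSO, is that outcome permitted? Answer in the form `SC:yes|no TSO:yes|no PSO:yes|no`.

SC:no TSO:yes PSO:yes

outcome vector order: (T0.r0,T0.r1,T1.r0,T2.r0)
SC (9): 0/0/0/2; 0/0/1/0; 0/0/1/2; 0/1/0/2; 0/1/1/0; 0/1/1/2; 1/1/0/2; 1/1/1/0; 1/1/1/2
TSO (12): 0/0/0/0; 0/0/0/2; 0/0/1/0; 0/0/1/2; 0/1/0/0; 0/1/0/2; 0/1/1/0; 0/1/1/2; 1/1/0/0; 1/1/0/2; 1/1/1/0; 1/1/1/2
PSO (12): 0/0/0/0; 0/0/0/2; 0/0/1/0; 0/0/1/2; 0/1/0/0; 0/1/0/2; 0/1/1/0; 0/1/1/2; 1/1/0/0; 1/1/0/2; 1/1/1/0; 1/1/1/2
target 0/1/0/0 ∈ {TSO,PSO}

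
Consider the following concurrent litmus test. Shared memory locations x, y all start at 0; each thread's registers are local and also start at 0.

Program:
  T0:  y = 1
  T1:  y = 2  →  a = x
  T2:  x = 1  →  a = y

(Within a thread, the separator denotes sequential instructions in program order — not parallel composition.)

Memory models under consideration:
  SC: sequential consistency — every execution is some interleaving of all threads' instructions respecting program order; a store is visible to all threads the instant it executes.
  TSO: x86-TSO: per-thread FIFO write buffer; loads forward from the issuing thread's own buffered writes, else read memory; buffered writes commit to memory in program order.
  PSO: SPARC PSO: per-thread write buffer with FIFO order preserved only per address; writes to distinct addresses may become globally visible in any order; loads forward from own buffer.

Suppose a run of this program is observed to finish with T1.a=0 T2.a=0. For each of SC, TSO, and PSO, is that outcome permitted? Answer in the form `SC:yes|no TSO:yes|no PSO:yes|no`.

SC:no TSO:yes PSO:yes

outcome vector order: (T1.a,T2.a)
SC (5): 01, 02, 10, 11, 12
TSO (6): 00, 01, 02, 10, 11, 12
PSO (6): 00, 01, 02, 10, 11, 12
target 00 ∈ {TSO,PSO}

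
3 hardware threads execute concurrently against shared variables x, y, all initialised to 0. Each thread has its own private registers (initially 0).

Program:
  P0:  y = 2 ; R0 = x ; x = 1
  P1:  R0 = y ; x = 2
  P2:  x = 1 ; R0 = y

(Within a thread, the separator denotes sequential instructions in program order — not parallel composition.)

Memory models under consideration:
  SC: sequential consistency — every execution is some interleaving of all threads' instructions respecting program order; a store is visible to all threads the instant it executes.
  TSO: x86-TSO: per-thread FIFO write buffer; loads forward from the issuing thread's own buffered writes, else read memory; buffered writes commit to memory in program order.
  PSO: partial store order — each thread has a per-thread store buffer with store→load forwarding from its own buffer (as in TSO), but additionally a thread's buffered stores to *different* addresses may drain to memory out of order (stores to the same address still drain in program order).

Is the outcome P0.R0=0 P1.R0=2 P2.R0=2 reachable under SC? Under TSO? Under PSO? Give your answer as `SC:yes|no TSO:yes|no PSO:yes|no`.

outcome vector order: (P0.R0,P1.R0,P2.R0)
under SC → <0 0 2>; <0 2 2>; <1 0 0>; <1 0 2>; <1 2 0>; <1 2 2>; <2 0 0>; <2 0 2>; <2 2 0>; <2 2 2>
under TSO → <0 0 0>; <0 0 2>; <0 2 0>; <0 2 2>; <1 0 0>; <1 0 2>; <1 2 0>; <1 2 2>; <2 0 0>; <2 0 2>; <2 2 0>; <2 2 2>
under PSO → <0 0 0>; <0 0 2>; <0 2 0>; <0 2 2>; <1 0 0>; <1 0 2>; <1 2 0>; <1 2 2>; <2 0 0>; <2 0 2>; <2 2 0>; <2 2 2>
target <0 2 2> ∈ {SC,TSO,PSO}

SC:yes TSO:yes PSO:yes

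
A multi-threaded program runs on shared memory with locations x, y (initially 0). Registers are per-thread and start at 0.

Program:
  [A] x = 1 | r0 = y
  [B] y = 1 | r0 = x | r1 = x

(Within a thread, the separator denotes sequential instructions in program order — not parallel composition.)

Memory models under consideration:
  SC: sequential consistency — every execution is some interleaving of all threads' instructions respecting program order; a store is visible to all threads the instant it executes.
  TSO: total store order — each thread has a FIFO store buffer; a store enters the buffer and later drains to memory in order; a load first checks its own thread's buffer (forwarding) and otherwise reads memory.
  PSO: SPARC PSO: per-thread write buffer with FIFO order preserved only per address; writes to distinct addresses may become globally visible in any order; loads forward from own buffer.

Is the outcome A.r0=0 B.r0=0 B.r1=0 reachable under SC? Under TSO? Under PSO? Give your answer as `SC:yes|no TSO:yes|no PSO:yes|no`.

SC:no TSO:yes PSO:yes

outcome vector order: (A.r0,B.r0,B.r1)
SC: 4 outcomes — {(0,1,1); (1,0,0); (1,0,1); (1,1,1)}
TSO: 6 outcomes — {(0,0,0); (0,0,1); (0,1,1); (1,0,0); (1,0,1); (1,1,1)}
PSO: 6 outcomes — {(0,0,0); (0,0,1); (0,1,1); (1,0,0); (1,0,1); (1,1,1)}
target (0,0,0) ∈ {TSO,PSO}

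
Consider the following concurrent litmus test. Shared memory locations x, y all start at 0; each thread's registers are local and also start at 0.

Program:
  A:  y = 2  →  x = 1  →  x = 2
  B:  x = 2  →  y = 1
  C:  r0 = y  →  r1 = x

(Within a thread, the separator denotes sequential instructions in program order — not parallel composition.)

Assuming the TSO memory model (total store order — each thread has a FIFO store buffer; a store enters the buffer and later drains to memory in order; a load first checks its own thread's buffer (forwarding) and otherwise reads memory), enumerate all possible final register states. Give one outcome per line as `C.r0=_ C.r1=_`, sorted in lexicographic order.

C.r0=0 C.r1=0
C.r0=0 C.r1=1
C.r0=0 C.r1=2
C.r0=1 C.r1=1
C.r0=1 C.r1=2
C.r0=2 C.r1=0
C.r0=2 C.r1=1
C.r0=2 C.r1=2

outcome vector order: (C.r0,C.r1)
|TSO outcomes| = 8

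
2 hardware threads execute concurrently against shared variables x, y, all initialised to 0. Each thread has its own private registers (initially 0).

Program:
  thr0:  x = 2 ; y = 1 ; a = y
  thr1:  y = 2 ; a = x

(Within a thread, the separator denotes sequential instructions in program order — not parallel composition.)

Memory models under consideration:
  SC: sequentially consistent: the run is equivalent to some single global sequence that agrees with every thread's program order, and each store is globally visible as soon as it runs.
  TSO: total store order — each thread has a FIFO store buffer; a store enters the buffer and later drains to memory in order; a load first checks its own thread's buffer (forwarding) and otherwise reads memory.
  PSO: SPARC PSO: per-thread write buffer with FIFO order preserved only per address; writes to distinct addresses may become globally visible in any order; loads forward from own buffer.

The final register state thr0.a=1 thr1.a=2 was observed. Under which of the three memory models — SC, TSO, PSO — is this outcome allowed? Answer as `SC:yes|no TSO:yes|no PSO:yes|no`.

outcome vector order: (thr0.a,thr1.a)
SC (3): <1 0> <1 2> <2 2>
TSO (4): <1 0> <1 2> <2 0> <2 2>
PSO (4): <1 0> <1 2> <2 0> <2 2>
target <1 2> ∈ {SC,TSO,PSO}

SC:yes TSO:yes PSO:yes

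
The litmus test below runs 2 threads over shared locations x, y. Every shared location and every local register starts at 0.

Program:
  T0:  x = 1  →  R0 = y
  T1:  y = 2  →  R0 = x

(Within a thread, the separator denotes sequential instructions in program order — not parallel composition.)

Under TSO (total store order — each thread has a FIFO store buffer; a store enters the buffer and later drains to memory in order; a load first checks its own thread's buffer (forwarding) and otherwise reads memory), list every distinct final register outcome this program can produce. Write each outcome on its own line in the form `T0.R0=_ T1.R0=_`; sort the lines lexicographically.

T0.R0=0 T1.R0=0
T0.R0=0 T1.R0=1
T0.R0=2 T1.R0=0
T0.R0=2 T1.R0=1

outcome vector order: (T0.R0,T1.R0)
|TSO outcomes| = 4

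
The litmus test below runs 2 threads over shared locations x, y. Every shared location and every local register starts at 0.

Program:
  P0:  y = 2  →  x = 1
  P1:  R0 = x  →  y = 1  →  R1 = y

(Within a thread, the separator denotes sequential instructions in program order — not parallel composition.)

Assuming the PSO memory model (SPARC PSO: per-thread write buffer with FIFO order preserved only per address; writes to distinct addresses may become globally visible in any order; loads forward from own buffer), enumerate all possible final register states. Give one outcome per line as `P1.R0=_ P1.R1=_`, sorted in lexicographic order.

P1.R0=0 P1.R1=1
P1.R0=0 P1.R1=2
P1.R0=1 P1.R1=1
P1.R0=1 P1.R1=2

outcome vector order: (P1.R0,P1.R1)
|PSO outcomes| = 4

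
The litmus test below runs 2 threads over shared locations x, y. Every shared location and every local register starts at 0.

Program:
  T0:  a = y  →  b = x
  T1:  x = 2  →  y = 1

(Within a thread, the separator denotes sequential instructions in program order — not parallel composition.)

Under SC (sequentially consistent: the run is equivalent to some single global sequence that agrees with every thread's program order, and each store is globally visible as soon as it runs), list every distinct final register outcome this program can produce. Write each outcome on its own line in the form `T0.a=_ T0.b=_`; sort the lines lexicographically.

T0.a=0 T0.b=0
T0.a=0 T0.b=2
T0.a=1 T0.b=2

outcome vector order: (T0.a,T0.b)
|SC outcomes| = 3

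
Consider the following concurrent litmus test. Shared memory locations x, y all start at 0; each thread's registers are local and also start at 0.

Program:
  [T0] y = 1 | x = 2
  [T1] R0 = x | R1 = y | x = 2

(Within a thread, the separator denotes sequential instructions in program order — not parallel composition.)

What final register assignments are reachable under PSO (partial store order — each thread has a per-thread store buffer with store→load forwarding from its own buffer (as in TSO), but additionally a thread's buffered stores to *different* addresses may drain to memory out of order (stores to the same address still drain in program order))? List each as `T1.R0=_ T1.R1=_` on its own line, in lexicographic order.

outcome vector order: (T1.R0,T1.R1)
|PSO outcomes| = 4

T1.R0=0 T1.R1=0
T1.R0=0 T1.R1=1
T1.R0=2 T1.R1=0
T1.R0=2 T1.R1=1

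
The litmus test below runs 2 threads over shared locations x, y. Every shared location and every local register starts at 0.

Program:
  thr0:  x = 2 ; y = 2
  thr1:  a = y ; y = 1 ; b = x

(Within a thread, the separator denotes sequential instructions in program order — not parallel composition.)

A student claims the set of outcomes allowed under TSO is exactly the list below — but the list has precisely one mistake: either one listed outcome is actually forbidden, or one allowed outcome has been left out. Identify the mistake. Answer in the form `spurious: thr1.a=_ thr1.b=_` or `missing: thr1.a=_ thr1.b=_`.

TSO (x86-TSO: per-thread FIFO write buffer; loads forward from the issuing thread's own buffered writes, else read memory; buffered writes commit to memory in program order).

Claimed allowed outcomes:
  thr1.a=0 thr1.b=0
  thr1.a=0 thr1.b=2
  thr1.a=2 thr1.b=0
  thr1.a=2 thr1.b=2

outcome vector order: (thr1.a,thr1.b)
under TSO → (0,0), (0,2), (2,2)
claimed∖TSO = {(2,0)}

spurious: thr1.a=2 thr1.b=0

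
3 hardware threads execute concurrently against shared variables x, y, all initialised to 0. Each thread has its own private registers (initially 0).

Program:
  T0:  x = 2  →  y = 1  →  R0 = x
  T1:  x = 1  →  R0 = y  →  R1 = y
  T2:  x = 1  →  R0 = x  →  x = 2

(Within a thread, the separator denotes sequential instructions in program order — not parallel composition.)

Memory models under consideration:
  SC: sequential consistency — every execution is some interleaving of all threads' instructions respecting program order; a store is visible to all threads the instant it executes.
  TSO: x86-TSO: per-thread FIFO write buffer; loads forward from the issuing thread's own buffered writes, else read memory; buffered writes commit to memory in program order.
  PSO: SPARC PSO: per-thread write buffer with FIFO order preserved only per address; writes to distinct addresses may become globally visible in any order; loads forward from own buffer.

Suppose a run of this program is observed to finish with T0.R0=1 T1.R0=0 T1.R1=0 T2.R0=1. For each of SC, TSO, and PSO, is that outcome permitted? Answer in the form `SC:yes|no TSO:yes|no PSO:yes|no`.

SC:yes TSO:yes PSO:yes

outcome vector order: (T0.R0,T1.R0,T1.R1,T2.R0)
[SC] allowed = {(1,0,0,1), (1,0,0,2), (1,0,1,1), (1,0,1,2), (1,1,1,1), (1,1,1,2), (2,0,0,1), (2,0,0,2), (2,0,1,1), (2,0,1,2), (2,1,1,1), (2,1,1,2)}
[TSO] allowed = {(1,0,0,1), (1,0,0,2), (1,0,1,1), (1,0,1,2), (1,1,1,1), (1,1,1,2), (2,0,0,1), (2,0,0,2), (2,0,1,1), (2,0,1,2), (2,1,1,1), (2,1,1,2)}
[PSO] allowed = {(1,0,0,1), (1,0,0,2), (1,0,1,1), (1,0,1,2), (1,1,1,1), (1,1,1,2), (2,0,0,1), (2,0,0,2), (2,0,1,1), (2,0,1,2), (2,1,1,1), (2,1,1,2)}
target (1,0,0,1) ∈ {SC,TSO,PSO}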